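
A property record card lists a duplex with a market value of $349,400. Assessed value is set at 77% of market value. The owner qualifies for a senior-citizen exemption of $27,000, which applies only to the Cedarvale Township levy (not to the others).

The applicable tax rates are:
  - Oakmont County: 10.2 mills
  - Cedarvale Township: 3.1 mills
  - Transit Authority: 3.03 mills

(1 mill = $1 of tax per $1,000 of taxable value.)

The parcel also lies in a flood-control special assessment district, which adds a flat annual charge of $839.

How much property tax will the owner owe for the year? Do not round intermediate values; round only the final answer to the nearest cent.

Assessed value = $349,400 × 0.77 = $269,038
Oakmont County: $269,038 × 0.0102 = $2,744.1876
Cedarvale Township: ($269,038 − $27,000) × 0.0031 = $242,038 × 0.0031 = $750.3178
Transit Authority: $269,038 × 0.00303 = $815.18514
Levies subtotal = $4,309.69054
Total = $4,309.69054 + $839 = $5,148.69054

$5,148.69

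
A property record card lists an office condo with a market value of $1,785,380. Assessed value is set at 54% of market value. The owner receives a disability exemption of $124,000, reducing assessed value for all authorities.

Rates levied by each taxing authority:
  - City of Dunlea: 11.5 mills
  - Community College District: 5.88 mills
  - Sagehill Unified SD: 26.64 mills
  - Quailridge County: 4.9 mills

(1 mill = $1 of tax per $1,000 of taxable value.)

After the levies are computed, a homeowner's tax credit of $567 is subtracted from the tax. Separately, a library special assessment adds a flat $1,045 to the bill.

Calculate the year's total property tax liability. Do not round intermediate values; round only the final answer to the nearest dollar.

$41,576

Assessed value = $1,785,380 × 0.54 = $964,105.2
Taxable value = $964,105.2 − $124,000 = $840,105.2
City of Dunlea: $840,105.2 × 0.0115 = $9,661.2098
Community College District: $840,105.2 × 0.00588 = $4,939.818576
Sagehill Unified SD: $840,105.2 × 0.02664 = $22,380.402528
Quailridge County: $840,105.2 × 0.0049 = $4,116.51548
Levies subtotal = $41,097.946384
After credit = $41,097.946384 − $567 = $40,530.946384
Total = $40,530.946384 + $1,045 = $41,575.946384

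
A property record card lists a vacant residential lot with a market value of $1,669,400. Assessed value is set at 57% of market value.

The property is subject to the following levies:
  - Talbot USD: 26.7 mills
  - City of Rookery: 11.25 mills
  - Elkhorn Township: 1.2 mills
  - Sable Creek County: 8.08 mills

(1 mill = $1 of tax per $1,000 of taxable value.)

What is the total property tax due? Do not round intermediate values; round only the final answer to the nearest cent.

Assessed value = $1,669,400 × 0.57 = $951,558
Talbot USD: $951,558 × 0.0267 = $25,406.5986
City of Rookery: $951,558 × 0.01125 = $10,705.0275
Elkhorn Township: $951,558 × 0.0012 = $1,141.8696
Sable Creek County: $951,558 × 0.00808 = $7,688.58864
Total = $25,406.5986 + $10,705.0275 + $1,141.8696 + $7,688.58864 = $44,942.08434

$44,942.08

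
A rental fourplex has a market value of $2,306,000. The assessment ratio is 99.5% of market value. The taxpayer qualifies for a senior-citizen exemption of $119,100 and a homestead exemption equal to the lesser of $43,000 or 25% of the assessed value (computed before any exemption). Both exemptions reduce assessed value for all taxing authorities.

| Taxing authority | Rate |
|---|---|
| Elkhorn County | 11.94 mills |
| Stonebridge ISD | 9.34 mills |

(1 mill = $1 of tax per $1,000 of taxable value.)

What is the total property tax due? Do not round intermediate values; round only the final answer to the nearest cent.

$45,376.83

Assessed value = $2,306,000 × 0.995 = $2,294,470
Homestead exemption = min($43,000, 25% × $2,294,470) = min($43,000, $573,617.5) = $43,000 (dollar cap binds)
Taxable value = $2,294,470 − $119,100 − $43,000 = $2,132,370
Elkhorn County: $2,132,370 × 0.01194 = $25,460.4978
Stonebridge ISD: $2,132,370 × 0.00934 = $19,916.3358
Total = $45,376.8336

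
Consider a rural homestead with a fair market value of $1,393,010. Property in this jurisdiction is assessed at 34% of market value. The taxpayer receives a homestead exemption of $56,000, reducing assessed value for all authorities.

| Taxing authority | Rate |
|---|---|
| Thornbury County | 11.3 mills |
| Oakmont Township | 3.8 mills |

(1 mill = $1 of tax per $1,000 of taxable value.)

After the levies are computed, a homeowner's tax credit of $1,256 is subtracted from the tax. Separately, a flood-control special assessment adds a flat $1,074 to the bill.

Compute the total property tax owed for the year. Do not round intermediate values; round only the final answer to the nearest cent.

Assessed value = $1,393,010 × 0.34 = $473,623.4
Taxable value = $473,623.4 − $56,000 = $417,623.4
Thornbury County: $417,623.4 × 0.0113 = $4,719.14442
Oakmont Township: $417,623.4 × 0.0038 = $1,586.96892
Levies subtotal = $6,306.11334
After credit = $6,306.11334 − $1,256 = $5,050.11334
Total = $5,050.11334 + $1,074 = $6,124.11334

$6,124.11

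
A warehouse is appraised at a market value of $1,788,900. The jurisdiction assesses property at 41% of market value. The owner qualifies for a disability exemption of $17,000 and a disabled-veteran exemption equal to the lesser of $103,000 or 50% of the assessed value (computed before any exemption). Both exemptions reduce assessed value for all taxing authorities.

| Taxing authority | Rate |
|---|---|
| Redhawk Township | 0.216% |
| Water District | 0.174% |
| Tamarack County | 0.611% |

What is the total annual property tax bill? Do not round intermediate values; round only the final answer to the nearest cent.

Assessed value = $1,788,900 × 0.41 = $733,449
Disabled-veteran exemption = min($103,000, 50% × $733,449) = min($103,000, $366,724.5) = $103,000 (dollar cap binds)
Taxable value = $733,449 − $17,000 − $103,000 = $613,449
Redhawk Township: $613,449 × 0.00216 = $1,325.04984
Water District: $613,449 × 0.00174 = $1,067.40126
Tamarack County: $613,449 × 0.00611 = $3,748.17339
Total = $6,140.62449

$6,140.62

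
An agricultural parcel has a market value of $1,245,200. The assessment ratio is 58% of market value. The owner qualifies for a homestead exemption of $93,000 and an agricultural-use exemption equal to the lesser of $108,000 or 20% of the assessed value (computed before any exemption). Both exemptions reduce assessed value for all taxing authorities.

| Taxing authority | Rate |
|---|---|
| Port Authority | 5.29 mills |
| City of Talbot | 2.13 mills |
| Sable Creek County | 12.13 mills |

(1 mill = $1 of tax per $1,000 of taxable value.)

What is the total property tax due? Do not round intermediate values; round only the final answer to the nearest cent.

Assessed value = $1,245,200 × 0.58 = $722,216
Agricultural-use exemption = min($108,000, 20% × $722,216) = min($108,000, $144,443.2) = $108,000 (dollar cap binds)
Taxable value = $722,216 − $93,000 − $108,000 = $521,216
Port Authority: $521,216 × 0.00529 = $2,757.23264
City of Talbot: $521,216 × 0.00213 = $1,110.19008
Sable Creek County: $521,216 × 0.01213 = $6,322.35008
Total = $10,189.7728

$10,189.77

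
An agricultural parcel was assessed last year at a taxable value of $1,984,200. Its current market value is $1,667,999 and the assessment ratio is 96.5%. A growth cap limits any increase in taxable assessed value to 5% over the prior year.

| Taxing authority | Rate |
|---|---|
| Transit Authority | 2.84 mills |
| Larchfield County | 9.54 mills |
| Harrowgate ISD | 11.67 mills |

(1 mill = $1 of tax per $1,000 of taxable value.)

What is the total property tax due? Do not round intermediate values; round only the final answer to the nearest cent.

$38,711.34

Uncapped assessed value = $1,667,999 × 0.965 = $1,609,619.035
Cap limit = $1,984,200 × 1.05 = $2,083,410
Taxable assessed value = min($1,609,619.035, $2,083,410) = $1,609,619.035 (cap does not bind)
Transit Authority: $1,609,619.035 × 0.00284 = $4,571.3180594
Larchfield County: $1,609,619.035 × 0.00954 = $15,355.7655939
Harrowgate ISD: $1,609,619.035 × 0.01167 = $18,784.25413845
Total = $38,711.33779175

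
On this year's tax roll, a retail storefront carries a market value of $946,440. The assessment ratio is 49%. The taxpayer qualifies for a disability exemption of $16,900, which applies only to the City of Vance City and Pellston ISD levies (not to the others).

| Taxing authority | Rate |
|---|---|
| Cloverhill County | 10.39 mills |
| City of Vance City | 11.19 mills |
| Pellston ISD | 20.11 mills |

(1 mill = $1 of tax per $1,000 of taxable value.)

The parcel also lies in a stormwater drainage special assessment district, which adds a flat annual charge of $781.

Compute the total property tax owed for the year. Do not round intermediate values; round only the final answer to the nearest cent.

$19,586.00

Assessed value = $946,440 × 0.49 = $463,755.6
Cloverhill County: $463,755.6 × 0.01039 = $4,818.420684
City of Vance City: ($463,755.6 − $16,900) × 0.01119 = $446,855.6 × 0.01119 = $5,000.314164
Pellston ISD: ($463,755.6 − $16,900) × 0.02011 = $446,855.6 × 0.02011 = $8,986.266116
Levies subtotal = $18,805.000964
Total = $18,805.000964 + $781 = $19,586.000964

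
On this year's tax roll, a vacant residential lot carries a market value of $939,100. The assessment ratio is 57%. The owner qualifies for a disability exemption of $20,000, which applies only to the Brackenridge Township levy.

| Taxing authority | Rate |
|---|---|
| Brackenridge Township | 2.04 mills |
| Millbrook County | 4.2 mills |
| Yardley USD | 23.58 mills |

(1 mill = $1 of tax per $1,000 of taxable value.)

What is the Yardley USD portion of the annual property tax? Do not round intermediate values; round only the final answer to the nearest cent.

$12,622.07

Assessed value = $939,100 × 0.57 = $535,287
Yardley USD taxable value = $535,287 (exemption does not apply)
Yardley USD levy = $535,287 × 0.02358 = $12,622.06746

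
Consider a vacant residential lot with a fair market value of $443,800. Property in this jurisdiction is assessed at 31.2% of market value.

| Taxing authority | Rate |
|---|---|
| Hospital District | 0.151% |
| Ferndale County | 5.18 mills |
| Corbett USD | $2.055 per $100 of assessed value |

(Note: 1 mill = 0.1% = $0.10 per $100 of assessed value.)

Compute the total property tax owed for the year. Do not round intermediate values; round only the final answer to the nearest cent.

Assessed value = $443,800 × 0.312 = $138,465.6
Hospital District: $138,465.6 × 0.00151 = $209.083056
Ferndale County: $138,465.6 × 0.00518 = $717.251808
Corbett USD: $138,465.6 × 0.02055 = $2,845.46808
Total = $3,771.802944

$3,771.80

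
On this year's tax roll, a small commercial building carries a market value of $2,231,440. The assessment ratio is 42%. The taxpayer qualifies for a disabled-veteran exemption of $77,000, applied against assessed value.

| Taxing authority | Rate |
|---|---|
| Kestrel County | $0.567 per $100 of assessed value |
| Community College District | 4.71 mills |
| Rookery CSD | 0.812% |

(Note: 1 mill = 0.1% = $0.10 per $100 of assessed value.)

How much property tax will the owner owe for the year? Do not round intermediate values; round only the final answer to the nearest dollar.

Assessed value = $2,231,440 × 0.42 = $937,204.8
Taxable value = $937,204.8 − $77,000 = $860,204.8
Kestrel County: $860,204.8 × 0.00567 = $4,877.361216
Community College District: $860,204.8 × 0.00471 = $4,051.564608
Rookery CSD: $860,204.8 × 0.00812 = $6,984.862976
Total = $15,913.7888

$15,914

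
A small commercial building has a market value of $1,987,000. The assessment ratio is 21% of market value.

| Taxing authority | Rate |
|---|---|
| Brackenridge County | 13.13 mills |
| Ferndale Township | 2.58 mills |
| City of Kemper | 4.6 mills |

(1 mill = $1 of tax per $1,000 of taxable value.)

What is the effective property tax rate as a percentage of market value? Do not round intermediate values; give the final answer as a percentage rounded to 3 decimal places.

Assessed value = $1,987,000 × 0.21 = $417,270
Brackenridge County: $417,270 × 0.01313 = $5,478.7551
Ferndale Township: $417,270 × 0.00258 = $1,076.5566
City of Kemper: $417,270 × 0.0046 = $1,919.442
Total tax = $8,474.7537
Effective rate = $8,474.7537 ÷ $1,987,000 = 0.427% of market value

0.427%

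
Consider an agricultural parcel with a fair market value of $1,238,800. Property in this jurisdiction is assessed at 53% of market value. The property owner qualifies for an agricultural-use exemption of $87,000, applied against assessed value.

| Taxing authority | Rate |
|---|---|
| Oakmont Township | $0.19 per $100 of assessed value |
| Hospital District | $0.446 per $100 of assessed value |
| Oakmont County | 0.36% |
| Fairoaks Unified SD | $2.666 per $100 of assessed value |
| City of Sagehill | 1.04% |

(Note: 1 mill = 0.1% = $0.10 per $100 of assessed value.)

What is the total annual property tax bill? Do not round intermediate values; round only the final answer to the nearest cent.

$26,780.90

Assessed value = $1,238,800 × 0.53 = $656,564
Taxable value = $656,564 − $87,000 = $569,564
Oakmont Township: $569,564 × 0.0019 = $1,082.1716
Hospital District: $569,564 × 0.00446 = $2,540.25544
Oakmont County: $569,564 × 0.0036 = $2,050.4304
Fairoaks Unified SD: $569,564 × 0.02666 = $15,184.57624
City of Sagehill: $569,564 × 0.0104 = $5,923.4656
Total = $26,780.89928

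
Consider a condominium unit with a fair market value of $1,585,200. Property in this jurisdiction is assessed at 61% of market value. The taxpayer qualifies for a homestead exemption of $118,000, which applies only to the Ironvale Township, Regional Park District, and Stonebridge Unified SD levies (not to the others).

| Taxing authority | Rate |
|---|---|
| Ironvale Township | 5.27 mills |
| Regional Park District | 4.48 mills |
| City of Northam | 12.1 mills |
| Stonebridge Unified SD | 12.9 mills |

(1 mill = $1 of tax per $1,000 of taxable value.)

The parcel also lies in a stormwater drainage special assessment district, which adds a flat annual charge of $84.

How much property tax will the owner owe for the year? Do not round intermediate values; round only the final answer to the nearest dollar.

$31,014

Assessed value = $1,585,200 × 0.61 = $966,972
Ironvale Township: ($966,972 − $118,000) × 0.00527 = $848,972 × 0.00527 = $4,474.08244
Regional Park District: ($966,972 − $118,000) × 0.00448 = $848,972 × 0.00448 = $3,803.39456
City of Northam: $966,972 × 0.0121 = $11,700.3612
Stonebridge Unified SD: ($966,972 − $118,000) × 0.0129 = $848,972 × 0.0129 = $10,951.7388
Levies subtotal = $30,929.577
Total = $30,929.577 + $84 = $31,013.577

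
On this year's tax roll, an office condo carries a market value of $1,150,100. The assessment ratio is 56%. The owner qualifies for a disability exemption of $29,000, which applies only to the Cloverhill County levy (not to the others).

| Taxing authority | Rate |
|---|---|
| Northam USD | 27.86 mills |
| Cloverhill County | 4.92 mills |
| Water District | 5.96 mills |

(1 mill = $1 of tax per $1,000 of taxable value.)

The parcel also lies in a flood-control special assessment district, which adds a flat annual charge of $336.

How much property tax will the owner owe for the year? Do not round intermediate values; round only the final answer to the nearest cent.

$25,144.05

Assessed value = $1,150,100 × 0.56 = $644,056
Northam USD: $644,056 × 0.02786 = $17,943.40016
Cloverhill County: ($644,056 − $29,000) × 0.00492 = $615,056 × 0.00492 = $3,026.07552
Water District: $644,056 × 0.00596 = $3,838.57376
Levies subtotal = $24,808.04944
Total = $24,808.04944 + $336 = $25,144.04944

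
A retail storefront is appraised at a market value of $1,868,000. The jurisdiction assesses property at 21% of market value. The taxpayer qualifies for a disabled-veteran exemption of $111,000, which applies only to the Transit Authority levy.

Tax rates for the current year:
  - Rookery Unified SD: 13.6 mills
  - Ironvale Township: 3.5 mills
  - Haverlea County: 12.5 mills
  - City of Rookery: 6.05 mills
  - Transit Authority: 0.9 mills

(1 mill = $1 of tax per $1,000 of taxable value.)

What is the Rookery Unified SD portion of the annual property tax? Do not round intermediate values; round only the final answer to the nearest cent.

$5,335.01

Assessed value = $1,868,000 × 0.21 = $392,280
Rookery Unified SD taxable value = $392,280 (exemption does not apply)
Rookery Unified SD levy = $392,280 × 0.0136 = $5,335.008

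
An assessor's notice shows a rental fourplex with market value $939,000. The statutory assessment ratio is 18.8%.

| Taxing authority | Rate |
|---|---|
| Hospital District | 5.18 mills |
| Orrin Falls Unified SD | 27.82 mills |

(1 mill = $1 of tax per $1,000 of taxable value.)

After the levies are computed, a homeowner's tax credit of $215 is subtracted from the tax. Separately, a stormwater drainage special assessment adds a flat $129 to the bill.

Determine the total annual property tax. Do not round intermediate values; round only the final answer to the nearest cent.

$5,739.56

Assessed value = $939,000 × 0.188 = $176,532
Hospital District: $176,532 × 0.00518 = $914.43576
Orrin Falls Unified SD: $176,532 × 0.02782 = $4,911.12024
Levies subtotal = $5,825.556
After credit = $5,825.556 − $215 = $5,610.556
Total = $5,610.556 + $129 = $5,739.556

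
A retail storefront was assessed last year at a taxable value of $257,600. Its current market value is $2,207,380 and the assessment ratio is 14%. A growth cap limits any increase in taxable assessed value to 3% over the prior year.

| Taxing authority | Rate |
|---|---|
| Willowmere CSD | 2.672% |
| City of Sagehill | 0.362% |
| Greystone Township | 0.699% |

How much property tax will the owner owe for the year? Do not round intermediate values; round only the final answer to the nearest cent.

Uncapped assessed value = $2,207,380 × 0.14 = $309,033.2
Cap limit = $257,600 × 1.03 = $265,328
Taxable assessed value = min($309,033.2, $265,328) = $265,328 (cap binds)
Willowmere CSD: $265,328 × 0.02672 = $7,089.56416
City of Sagehill: $265,328 × 0.00362 = $960.48736
Greystone Township: $265,328 × 0.00699 = $1,854.64272
Total = $9,904.69424

$9,904.69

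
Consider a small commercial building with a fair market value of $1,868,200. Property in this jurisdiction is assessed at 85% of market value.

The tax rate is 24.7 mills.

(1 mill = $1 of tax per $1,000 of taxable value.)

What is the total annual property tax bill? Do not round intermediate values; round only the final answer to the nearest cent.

Assessed value = $1,868,200 × 0.85 = $1,587,970
Tax = $1,587,970 × 0.0247 = $39,222.859

$39,222.86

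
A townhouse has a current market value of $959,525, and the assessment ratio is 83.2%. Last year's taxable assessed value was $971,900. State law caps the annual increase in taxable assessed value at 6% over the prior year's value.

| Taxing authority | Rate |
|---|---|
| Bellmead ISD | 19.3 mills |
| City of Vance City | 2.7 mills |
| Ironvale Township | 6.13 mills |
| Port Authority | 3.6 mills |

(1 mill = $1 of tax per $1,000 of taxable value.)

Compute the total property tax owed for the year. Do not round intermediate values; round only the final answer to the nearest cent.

Uncapped assessed value = $959,525 × 0.832 = $798,324.8
Cap limit = $971,900 × 1.06 = $1,030,214
Taxable assessed value = min($798,324.8, $1,030,214) = $798,324.8 (cap does not bind)
Bellmead ISD: $798,324.8 × 0.0193 = $15,407.66864
City of Vance City: $798,324.8 × 0.0027 = $2,155.47696
Ironvale Township: $798,324.8 × 0.00613 = $4,893.731024
Port Authority: $798,324.8 × 0.0036 = $2,873.96928
Total = $25,330.845904

$25,330.85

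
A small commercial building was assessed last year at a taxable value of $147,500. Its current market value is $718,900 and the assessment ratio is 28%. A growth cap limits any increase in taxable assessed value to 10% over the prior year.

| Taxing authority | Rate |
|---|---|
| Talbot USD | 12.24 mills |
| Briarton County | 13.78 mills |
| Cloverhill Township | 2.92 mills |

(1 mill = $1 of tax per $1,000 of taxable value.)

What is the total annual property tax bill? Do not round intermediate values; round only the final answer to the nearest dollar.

Uncapped assessed value = $718,900 × 0.28 = $201,292
Cap limit = $147,500 × 1.1 = $162,250
Taxable assessed value = min($201,292, $162,250) = $162,250 (cap binds)
Talbot USD: $162,250 × 0.01224 = $1,985.94
Briarton County: $162,250 × 0.01378 = $2,235.805
Cloverhill Township: $162,250 × 0.00292 = $473.77
Total = $4,695.515

$4,696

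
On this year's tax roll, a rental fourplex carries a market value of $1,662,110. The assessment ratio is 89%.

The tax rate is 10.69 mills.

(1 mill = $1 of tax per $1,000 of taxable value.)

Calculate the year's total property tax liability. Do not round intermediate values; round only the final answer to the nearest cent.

$15,813.48

Assessed value = $1,662,110 × 0.89 = $1,479,277.9
Tax = $1,479,277.9 × 0.01069 = $15,813.480751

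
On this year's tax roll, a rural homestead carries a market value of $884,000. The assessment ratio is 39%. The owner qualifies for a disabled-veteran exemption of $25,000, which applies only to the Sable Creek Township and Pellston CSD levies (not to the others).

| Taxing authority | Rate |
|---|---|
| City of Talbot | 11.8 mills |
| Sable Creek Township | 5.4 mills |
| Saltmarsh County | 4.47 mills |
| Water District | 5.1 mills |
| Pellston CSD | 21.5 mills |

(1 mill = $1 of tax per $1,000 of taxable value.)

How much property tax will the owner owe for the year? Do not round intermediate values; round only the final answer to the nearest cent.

Assessed value = $884,000 × 0.39 = $344,760
City of Talbot: $344,760 × 0.0118 = $4,068.168
Sable Creek Township: ($344,760 − $25,000) × 0.0054 = $319,760 × 0.0054 = $1,726.704
Saltmarsh County: $344,760 × 0.00447 = $1,541.0772
Water District: $344,760 × 0.0051 = $1,758.276
Pellston CSD: ($344,760 − $25,000) × 0.0215 = $319,760 × 0.0215 = $6,874.84
Total = $15,969.0652

$15,969.07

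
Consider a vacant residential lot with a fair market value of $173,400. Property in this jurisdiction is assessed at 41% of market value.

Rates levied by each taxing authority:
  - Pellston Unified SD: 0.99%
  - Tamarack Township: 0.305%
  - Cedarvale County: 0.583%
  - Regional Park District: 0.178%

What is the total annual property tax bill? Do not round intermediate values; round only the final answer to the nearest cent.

$1,461.69

Assessed value = $173,400 × 0.41 = $71,094
Pellston Unified SD: $71,094 × 0.0099 = $703.8306
Tamarack Township: $71,094 × 0.00305 = $216.8367
Cedarvale County: $71,094 × 0.00583 = $414.47802
Regional Park District: $71,094 × 0.00178 = $126.54732
Total = $703.8306 + $216.8367 + $414.47802 + $126.54732 = $1,461.69264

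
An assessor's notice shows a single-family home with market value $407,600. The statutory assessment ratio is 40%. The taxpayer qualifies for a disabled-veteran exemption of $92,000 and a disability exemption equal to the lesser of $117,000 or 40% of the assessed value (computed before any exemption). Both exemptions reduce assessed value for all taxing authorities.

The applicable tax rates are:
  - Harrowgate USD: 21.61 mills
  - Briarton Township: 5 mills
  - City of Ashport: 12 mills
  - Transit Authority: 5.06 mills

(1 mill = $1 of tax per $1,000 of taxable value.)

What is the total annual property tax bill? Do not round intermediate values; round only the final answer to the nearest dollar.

Assessed value = $407,600 × 0.4 = $163,040
Disability exemption = min($117,000, 40% × $163,040) = min($117,000, $65,216) = $65,216 (percentage binds)
Taxable value = $163,040 − $92,000 − $65,216 = $5,824
Harrowgate USD: $5,824 × 0.02161 = $125.85664
Briarton Township: $5,824 × 0.005 = $29.12
City of Ashport: $5,824 × 0.012 = $69.888
Transit Authority: $5,824 × 0.00506 = $29.46944
Total = $254.33408

$254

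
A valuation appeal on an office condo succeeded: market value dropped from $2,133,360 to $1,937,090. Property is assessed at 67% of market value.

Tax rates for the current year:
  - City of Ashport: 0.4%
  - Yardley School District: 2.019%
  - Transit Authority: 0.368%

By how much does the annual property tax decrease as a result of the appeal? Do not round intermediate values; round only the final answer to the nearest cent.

Old assessed value = $2,133,360 × 0.67 = $1,429,351.2
New assessed value = $1,937,090 × 0.67 = $1,297,850.3
Combined rate = 0.004 + 0.02019 + 0.00368 = 0.02787
Old tax = $1,429,351.2 × 0.02787 = $39,836.017944
New tax = $1,297,850.3 × 0.02787 = $36,171.087861
Reduction = $39,836.017944 − $36,171.087861 = $3,664.930083

$3,664.93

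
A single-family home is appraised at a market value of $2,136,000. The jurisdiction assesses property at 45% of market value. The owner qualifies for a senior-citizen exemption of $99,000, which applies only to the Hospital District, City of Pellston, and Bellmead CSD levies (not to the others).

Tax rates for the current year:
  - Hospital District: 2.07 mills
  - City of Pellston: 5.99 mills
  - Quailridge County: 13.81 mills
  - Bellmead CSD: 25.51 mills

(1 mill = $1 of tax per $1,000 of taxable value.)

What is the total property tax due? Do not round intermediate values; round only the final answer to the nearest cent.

Assessed value = $2,136,000 × 0.45 = $961,200
Hospital District: ($961,200 − $99,000) × 0.00207 = $862,200 × 0.00207 = $1,784.754
City of Pellston: ($961,200 − $99,000) × 0.00599 = $862,200 × 0.00599 = $5,164.578
Quailridge County: $961,200 × 0.01381 = $13,274.172
Bellmead CSD: ($961,200 − $99,000) × 0.02551 = $862,200 × 0.02551 = $21,994.722
Total = $42,218.226

$42,218.23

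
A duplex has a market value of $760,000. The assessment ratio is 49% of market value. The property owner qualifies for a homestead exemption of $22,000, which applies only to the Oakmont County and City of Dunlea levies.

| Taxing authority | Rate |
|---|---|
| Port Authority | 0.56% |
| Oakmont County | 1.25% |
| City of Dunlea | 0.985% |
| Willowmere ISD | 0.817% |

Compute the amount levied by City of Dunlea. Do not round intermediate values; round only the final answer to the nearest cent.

$3,451.44

Assessed value = $760,000 × 0.49 = $372,400
City of Dunlea taxable value = $372,400 − $22,000 = $350,400
City of Dunlea levy = $350,400 × 0.00985 = $3,451.44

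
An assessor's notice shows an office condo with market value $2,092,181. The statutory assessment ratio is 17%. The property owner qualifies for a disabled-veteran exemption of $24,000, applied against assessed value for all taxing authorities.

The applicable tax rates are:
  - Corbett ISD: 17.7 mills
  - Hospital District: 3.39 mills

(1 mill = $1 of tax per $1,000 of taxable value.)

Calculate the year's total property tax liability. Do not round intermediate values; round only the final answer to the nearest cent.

$6,994.94

Assessed value = $2,092,181 × 0.17 = $355,670.77
Taxable value = $355,670.77 − $24,000 = $331,670.77
Corbett ISD: $331,670.77 × 0.0177 = $5,870.572629
Hospital District: $331,670.77 × 0.00339 = $1,124.3639103
Total = $5,870.572629 + $1,124.3639103 = $6,994.9365393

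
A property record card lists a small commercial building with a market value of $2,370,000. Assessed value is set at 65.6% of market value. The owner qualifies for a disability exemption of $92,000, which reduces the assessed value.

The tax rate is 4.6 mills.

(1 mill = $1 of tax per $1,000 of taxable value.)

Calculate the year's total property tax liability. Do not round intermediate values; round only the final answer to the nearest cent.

Assessed value = $2,370,000 × 0.656 = $1,554,720
Taxable value = $1,554,720 − $92,000 = $1,462,720
Tax = $1,462,720 × 0.0046 = $6,728.512

$6,728.51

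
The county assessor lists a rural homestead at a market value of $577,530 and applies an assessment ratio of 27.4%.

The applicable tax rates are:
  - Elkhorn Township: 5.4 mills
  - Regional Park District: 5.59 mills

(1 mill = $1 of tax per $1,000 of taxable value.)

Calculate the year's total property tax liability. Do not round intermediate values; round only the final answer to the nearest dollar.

Assessed value = $577,530 × 0.274 = $158,243.22
Elkhorn Township: $158,243.22 × 0.0054 = $854.513388
Regional Park District: $158,243.22 × 0.00559 = $884.5795998
Total = $854.513388 + $884.5795998 = $1,739.0929878

$1,739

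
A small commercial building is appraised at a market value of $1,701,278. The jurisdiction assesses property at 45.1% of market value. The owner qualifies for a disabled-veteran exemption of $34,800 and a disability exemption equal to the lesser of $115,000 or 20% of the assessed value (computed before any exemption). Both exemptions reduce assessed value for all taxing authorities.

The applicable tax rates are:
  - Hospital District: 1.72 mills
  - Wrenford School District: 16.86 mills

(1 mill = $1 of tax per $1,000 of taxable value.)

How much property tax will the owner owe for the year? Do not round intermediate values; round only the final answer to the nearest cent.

Assessed value = $1,701,278 × 0.451 = $767,276.378
Disability exemption = min($115,000, 20% × $767,276.378) = min($115,000, $153,455.2756) = $115,000 (dollar cap binds)
Taxable value = $767,276.378 − $34,800 − $115,000 = $617,476.378
Hospital District: $617,476.378 × 0.00172 = $1,062.05937016
Wrenford School District: $617,476.378 × 0.01686 = $10,410.65173308
Total = $11,472.71110324

$11,472.71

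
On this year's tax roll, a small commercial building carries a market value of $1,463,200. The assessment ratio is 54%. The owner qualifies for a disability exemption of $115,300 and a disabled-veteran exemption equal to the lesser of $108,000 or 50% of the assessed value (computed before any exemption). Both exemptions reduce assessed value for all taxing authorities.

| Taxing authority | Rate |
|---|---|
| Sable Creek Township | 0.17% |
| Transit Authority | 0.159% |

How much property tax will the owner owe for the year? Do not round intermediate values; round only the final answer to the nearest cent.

$1,864.86

Assessed value = $1,463,200 × 0.54 = $790,128
Disabled-veteran exemption = min($108,000, 50% × $790,128) = min($108,000, $395,064) = $108,000 (dollar cap binds)
Taxable value = $790,128 − $115,300 − $108,000 = $566,828
Sable Creek Township: $566,828 × 0.0017 = $963.6076
Transit Authority: $566,828 × 0.00159 = $901.25652
Total = $1,864.86412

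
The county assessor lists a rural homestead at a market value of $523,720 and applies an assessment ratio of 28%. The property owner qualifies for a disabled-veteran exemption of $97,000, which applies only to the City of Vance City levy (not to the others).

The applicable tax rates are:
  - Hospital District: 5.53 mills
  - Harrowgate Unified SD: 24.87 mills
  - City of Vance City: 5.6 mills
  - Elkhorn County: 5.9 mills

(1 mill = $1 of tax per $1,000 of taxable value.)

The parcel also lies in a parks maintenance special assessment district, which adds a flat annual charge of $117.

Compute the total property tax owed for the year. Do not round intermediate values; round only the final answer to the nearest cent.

$5,718.08

Assessed value = $523,720 × 0.28 = $146,641.6
Hospital District: $146,641.6 × 0.00553 = $810.928048
Harrowgate Unified SD: $146,641.6 × 0.02487 = $3,646.976592
City of Vance City: ($146,641.6 − $97,000) × 0.0056 = $49,641.6 × 0.0056 = $277.99296
Elkhorn County: $146,641.6 × 0.0059 = $865.18544
Levies subtotal = $5,601.08304
Total = $5,601.08304 + $117 = $5,718.08304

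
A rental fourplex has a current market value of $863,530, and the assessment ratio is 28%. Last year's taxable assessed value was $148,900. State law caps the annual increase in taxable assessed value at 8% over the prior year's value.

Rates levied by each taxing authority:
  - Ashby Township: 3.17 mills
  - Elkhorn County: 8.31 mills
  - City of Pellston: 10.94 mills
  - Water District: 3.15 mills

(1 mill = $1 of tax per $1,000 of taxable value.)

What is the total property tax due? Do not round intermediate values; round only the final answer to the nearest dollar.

$4,112

Uncapped assessed value = $863,530 × 0.28 = $241,788.4
Cap limit = $148,900 × 1.08 = $160,812
Taxable assessed value = min($241,788.4, $160,812) = $160,812 (cap binds)
Ashby Township: $160,812 × 0.00317 = $509.77404
Elkhorn County: $160,812 × 0.00831 = $1,336.34772
City of Pellston: $160,812 × 0.01094 = $1,759.28328
Water District: $160,812 × 0.00315 = $506.5578
Total = $4,111.96284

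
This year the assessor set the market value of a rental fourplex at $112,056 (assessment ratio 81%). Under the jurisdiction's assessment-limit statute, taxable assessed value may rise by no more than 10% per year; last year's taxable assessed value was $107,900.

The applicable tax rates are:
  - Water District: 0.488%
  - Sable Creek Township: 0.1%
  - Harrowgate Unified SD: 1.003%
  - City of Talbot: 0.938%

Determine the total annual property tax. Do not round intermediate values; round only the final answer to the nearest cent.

Uncapped assessed value = $112,056 × 0.81 = $90,765.36
Cap limit = $107,900 × 1.1 = $118,690
Taxable assessed value = min($90,765.36, $118,690) = $90,765.36 (cap does not bind)
Water District: $90,765.36 × 0.00488 = $442.9349568
Sable Creek Township: $90,765.36 × 0.001 = $90.76536
Harrowgate Unified SD: $90,765.36 × 0.01003 = $910.3765608
City of Talbot: $90,765.36 × 0.00938 = $851.3790768
Total = $2,295.4559544

$2,295.46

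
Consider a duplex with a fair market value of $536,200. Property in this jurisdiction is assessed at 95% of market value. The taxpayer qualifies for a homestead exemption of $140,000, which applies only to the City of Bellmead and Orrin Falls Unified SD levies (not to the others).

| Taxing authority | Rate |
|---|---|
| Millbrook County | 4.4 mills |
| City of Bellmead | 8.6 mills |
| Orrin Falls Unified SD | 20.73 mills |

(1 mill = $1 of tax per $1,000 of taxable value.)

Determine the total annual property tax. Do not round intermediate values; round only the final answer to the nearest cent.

Assessed value = $536,200 × 0.95 = $509,390
Millbrook County: $509,390 × 0.0044 = $2,241.316
City of Bellmead: ($509,390 − $140,000) × 0.0086 = $369,390 × 0.0086 = $3,176.754
Orrin Falls Unified SD: ($509,390 − $140,000) × 0.02073 = $369,390 × 0.02073 = $7,657.4547
Total = $13,075.5247

$13,075.52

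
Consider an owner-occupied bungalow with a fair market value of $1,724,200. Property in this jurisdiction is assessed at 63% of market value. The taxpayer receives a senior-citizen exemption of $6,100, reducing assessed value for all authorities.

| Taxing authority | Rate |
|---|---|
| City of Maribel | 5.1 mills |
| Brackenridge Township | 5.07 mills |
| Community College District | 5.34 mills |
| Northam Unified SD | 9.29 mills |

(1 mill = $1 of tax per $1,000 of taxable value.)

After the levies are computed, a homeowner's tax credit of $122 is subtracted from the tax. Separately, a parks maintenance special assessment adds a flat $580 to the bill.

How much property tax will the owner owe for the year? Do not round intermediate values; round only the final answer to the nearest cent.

$27,245.62

Assessed value = $1,724,200 × 0.63 = $1,086,246
Taxable value = $1,086,246 − $6,100 = $1,080,146
City of Maribel: $1,080,146 × 0.0051 = $5,508.7446
Brackenridge Township: $1,080,146 × 0.00507 = $5,476.34022
Community College District: $1,080,146 × 0.00534 = $5,767.97964
Northam Unified SD: $1,080,146 × 0.00929 = $10,034.55634
Levies subtotal = $26,787.6208
After credit = $26,787.6208 − $122 = $26,665.6208
Total = $26,665.6208 + $580 = $27,245.6208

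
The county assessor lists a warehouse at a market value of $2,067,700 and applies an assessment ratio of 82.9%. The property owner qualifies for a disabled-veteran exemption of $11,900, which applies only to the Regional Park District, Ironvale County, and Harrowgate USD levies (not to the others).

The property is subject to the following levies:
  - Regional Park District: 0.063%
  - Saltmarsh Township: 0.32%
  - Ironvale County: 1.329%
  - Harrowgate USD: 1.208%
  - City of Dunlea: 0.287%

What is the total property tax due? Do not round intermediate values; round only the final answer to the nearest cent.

Assessed value = $2,067,700 × 0.829 = $1,714,123.3
Regional Park District: ($1,714,123.3 − $11,900) × 0.00063 = $1,702,223.3 × 0.00063 = $1,072.400679
Saltmarsh Township: $1,714,123.3 × 0.0032 = $5,485.19456
Ironvale County: ($1,714,123.3 − $11,900) × 0.01329 = $1,702,223.3 × 0.01329 = $22,622.547657
Harrowgate USD: ($1,714,123.3 − $11,900) × 0.01208 = $1,702,223.3 × 0.01208 = $20,562.857464
City of Dunlea: $1,714,123.3 × 0.00287 = $4,919.533871
Total = $54,662.534231

$54,662.53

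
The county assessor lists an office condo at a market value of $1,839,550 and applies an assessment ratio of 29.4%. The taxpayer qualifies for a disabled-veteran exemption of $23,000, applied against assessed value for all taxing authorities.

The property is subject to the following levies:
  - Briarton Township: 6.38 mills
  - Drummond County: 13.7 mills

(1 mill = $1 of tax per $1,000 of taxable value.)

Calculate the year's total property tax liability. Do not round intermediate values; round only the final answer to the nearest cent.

$10,397.98

Assessed value = $1,839,550 × 0.294 = $540,827.7
Taxable value = $540,827.7 − $23,000 = $517,827.7
Briarton Township: $517,827.7 × 0.00638 = $3,303.740726
Drummond County: $517,827.7 × 0.0137 = $7,094.23949
Total = $3,303.740726 + $7,094.23949 = $10,397.980216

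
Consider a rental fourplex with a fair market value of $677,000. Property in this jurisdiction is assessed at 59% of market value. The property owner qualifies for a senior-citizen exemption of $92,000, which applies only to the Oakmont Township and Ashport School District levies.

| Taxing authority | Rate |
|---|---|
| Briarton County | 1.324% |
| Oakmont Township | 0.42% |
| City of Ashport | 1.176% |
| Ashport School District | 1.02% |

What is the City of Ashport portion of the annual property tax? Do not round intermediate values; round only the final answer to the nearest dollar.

$4,697

Assessed value = $677,000 × 0.59 = $399,430
City of Ashport taxable value = $399,430 (exemption does not apply)
City of Ashport levy = $399,430 × 0.01176 = $4,697.2968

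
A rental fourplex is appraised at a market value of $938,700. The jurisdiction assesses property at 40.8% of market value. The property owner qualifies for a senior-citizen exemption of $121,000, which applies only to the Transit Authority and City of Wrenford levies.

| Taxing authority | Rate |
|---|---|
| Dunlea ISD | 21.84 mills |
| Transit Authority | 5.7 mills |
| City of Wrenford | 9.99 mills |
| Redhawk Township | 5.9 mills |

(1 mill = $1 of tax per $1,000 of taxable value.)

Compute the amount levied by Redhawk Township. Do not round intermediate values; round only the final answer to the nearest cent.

Assessed value = $938,700 × 0.408 = $382,989.6
Redhawk Township taxable value = $382,989.6 (exemption does not apply)
Redhawk Township levy = $382,989.6 × 0.0059 = $2,259.63864

$2,259.64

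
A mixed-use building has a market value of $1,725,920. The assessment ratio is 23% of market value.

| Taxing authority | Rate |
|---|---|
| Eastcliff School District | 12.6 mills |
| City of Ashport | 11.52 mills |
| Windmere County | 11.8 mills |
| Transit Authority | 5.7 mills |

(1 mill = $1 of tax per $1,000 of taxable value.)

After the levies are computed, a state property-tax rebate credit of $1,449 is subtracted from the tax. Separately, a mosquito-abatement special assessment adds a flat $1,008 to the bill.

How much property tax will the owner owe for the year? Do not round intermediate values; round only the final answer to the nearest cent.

$16,080.54

Assessed value = $1,725,920 × 0.23 = $396,961.6
Eastcliff School District: $396,961.6 × 0.0126 = $5,001.71616
City of Ashport: $396,961.6 × 0.01152 = $4,572.997632
Windmere County: $396,961.6 × 0.0118 = $4,684.14688
Transit Authority: $396,961.6 × 0.0057 = $2,262.68112
Levies subtotal = $16,521.541792
After credit = $16,521.541792 − $1,449 = $15,072.541792
Total = $15,072.541792 + $1,008 = $16,080.541792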